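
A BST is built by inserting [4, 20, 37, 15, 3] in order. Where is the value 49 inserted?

Starting tree (level order): [4, 3, 20, None, None, 15, 37]
Insertion path: 4 -> 20 -> 37
Result: insert 49 as right child of 37
Final tree (level order): [4, 3, 20, None, None, 15, 37, None, None, None, 49]


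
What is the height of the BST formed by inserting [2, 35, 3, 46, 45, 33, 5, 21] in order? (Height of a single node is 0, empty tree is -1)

Insertion order: [2, 35, 3, 46, 45, 33, 5, 21]
Tree (level-order array): [2, None, 35, 3, 46, None, 33, 45, None, 5, None, None, None, None, 21]
Compute height bottom-up (empty subtree = -1):
  height(21) = 1 + max(-1, -1) = 0
  height(5) = 1 + max(-1, 0) = 1
  height(33) = 1 + max(1, -1) = 2
  height(3) = 1 + max(-1, 2) = 3
  height(45) = 1 + max(-1, -1) = 0
  height(46) = 1 + max(0, -1) = 1
  height(35) = 1 + max(3, 1) = 4
  height(2) = 1 + max(-1, 4) = 5
Height = 5


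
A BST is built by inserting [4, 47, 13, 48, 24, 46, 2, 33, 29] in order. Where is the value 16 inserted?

Starting tree (level order): [4, 2, 47, None, None, 13, 48, None, 24, None, None, None, 46, 33, None, 29]
Insertion path: 4 -> 47 -> 13 -> 24
Result: insert 16 as left child of 24
Final tree (level order): [4, 2, 47, None, None, 13, 48, None, 24, None, None, 16, 46, None, None, 33, None, 29]


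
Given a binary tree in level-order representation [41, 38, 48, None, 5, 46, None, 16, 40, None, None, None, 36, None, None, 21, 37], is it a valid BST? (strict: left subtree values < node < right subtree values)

Level-order array: [41, 38, 48, None, 5, 46, None, 16, 40, None, None, None, 36, None, None, 21, 37]
Validate using subtree bounds (lo, hi): at each node, require lo < value < hi,
then recurse left with hi=value and right with lo=value.
Preorder trace (stopping at first violation):
  at node 41 with bounds (-inf, +inf): OK
  at node 38 with bounds (-inf, 41): OK
  at node 5 with bounds (38, 41): VIOLATION
Node 5 violates its bound: not (38 < 5 < 41).
Result: Not a valid BST


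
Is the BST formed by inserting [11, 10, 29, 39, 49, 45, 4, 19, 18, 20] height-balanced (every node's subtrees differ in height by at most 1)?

Tree (level-order array): [11, 10, 29, 4, None, 19, 39, None, None, 18, 20, None, 49, None, None, None, None, 45]
Definition: a tree is height-balanced if, at every node, |h(left) - h(right)| <= 1 (empty subtree has height -1).
Bottom-up per-node check:
  node 4: h_left=-1, h_right=-1, diff=0 [OK], height=0
  node 10: h_left=0, h_right=-1, diff=1 [OK], height=1
  node 18: h_left=-1, h_right=-1, diff=0 [OK], height=0
  node 20: h_left=-1, h_right=-1, diff=0 [OK], height=0
  node 19: h_left=0, h_right=0, diff=0 [OK], height=1
  node 45: h_left=-1, h_right=-1, diff=0 [OK], height=0
  node 49: h_left=0, h_right=-1, diff=1 [OK], height=1
  node 39: h_left=-1, h_right=1, diff=2 [FAIL (|-1-1|=2 > 1)], height=2
  node 29: h_left=1, h_right=2, diff=1 [OK], height=3
  node 11: h_left=1, h_right=3, diff=2 [FAIL (|1-3|=2 > 1)], height=4
Node 39 violates the condition: |-1 - 1| = 2 > 1.
Result: Not balanced


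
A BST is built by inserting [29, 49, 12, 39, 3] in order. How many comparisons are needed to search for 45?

Search path for 45: 29 -> 49 -> 39
Found: False
Comparisons: 3


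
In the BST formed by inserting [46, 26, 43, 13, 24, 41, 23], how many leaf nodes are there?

Tree built from: [46, 26, 43, 13, 24, 41, 23]
Tree (level-order array): [46, 26, None, 13, 43, None, 24, 41, None, 23]
Rule: A leaf has 0 children.
Per-node child counts:
  node 46: 1 child(ren)
  node 26: 2 child(ren)
  node 13: 1 child(ren)
  node 24: 1 child(ren)
  node 23: 0 child(ren)
  node 43: 1 child(ren)
  node 41: 0 child(ren)
Matching nodes: [23, 41]
Count of leaf nodes: 2


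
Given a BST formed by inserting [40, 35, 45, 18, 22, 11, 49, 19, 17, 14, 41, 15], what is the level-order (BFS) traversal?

Tree insertion order: [40, 35, 45, 18, 22, 11, 49, 19, 17, 14, 41, 15]
Tree (level-order array): [40, 35, 45, 18, None, 41, 49, 11, 22, None, None, None, None, None, 17, 19, None, 14, None, None, None, None, 15]
BFS from the root, enqueuing left then right child of each popped node:
  queue [40] -> pop 40, enqueue [35, 45], visited so far: [40]
  queue [35, 45] -> pop 35, enqueue [18], visited so far: [40, 35]
  queue [45, 18] -> pop 45, enqueue [41, 49], visited so far: [40, 35, 45]
  queue [18, 41, 49] -> pop 18, enqueue [11, 22], visited so far: [40, 35, 45, 18]
  queue [41, 49, 11, 22] -> pop 41, enqueue [none], visited so far: [40, 35, 45, 18, 41]
  queue [49, 11, 22] -> pop 49, enqueue [none], visited so far: [40, 35, 45, 18, 41, 49]
  queue [11, 22] -> pop 11, enqueue [17], visited so far: [40, 35, 45, 18, 41, 49, 11]
  queue [22, 17] -> pop 22, enqueue [19], visited so far: [40, 35, 45, 18, 41, 49, 11, 22]
  queue [17, 19] -> pop 17, enqueue [14], visited so far: [40, 35, 45, 18, 41, 49, 11, 22, 17]
  queue [19, 14] -> pop 19, enqueue [none], visited so far: [40, 35, 45, 18, 41, 49, 11, 22, 17, 19]
  queue [14] -> pop 14, enqueue [15], visited so far: [40, 35, 45, 18, 41, 49, 11, 22, 17, 19, 14]
  queue [15] -> pop 15, enqueue [none], visited so far: [40, 35, 45, 18, 41, 49, 11, 22, 17, 19, 14, 15]
Result: [40, 35, 45, 18, 41, 49, 11, 22, 17, 19, 14, 15]


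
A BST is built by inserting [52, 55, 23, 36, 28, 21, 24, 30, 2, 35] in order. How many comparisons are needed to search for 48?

Search path for 48: 52 -> 23 -> 36
Found: False
Comparisons: 3


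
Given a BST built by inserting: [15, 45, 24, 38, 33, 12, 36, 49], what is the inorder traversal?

Tree insertion order: [15, 45, 24, 38, 33, 12, 36, 49]
Tree (level-order array): [15, 12, 45, None, None, 24, 49, None, 38, None, None, 33, None, None, 36]
Inorder traversal: [12, 15, 24, 33, 36, 38, 45, 49]


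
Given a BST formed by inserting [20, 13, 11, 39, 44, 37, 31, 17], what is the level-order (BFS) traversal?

Tree insertion order: [20, 13, 11, 39, 44, 37, 31, 17]
Tree (level-order array): [20, 13, 39, 11, 17, 37, 44, None, None, None, None, 31]
BFS from the root, enqueuing left then right child of each popped node:
  queue [20] -> pop 20, enqueue [13, 39], visited so far: [20]
  queue [13, 39] -> pop 13, enqueue [11, 17], visited so far: [20, 13]
  queue [39, 11, 17] -> pop 39, enqueue [37, 44], visited so far: [20, 13, 39]
  queue [11, 17, 37, 44] -> pop 11, enqueue [none], visited so far: [20, 13, 39, 11]
  queue [17, 37, 44] -> pop 17, enqueue [none], visited so far: [20, 13, 39, 11, 17]
  queue [37, 44] -> pop 37, enqueue [31], visited so far: [20, 13, 39, 11, 17, 37]
  queue [44, 31] -> pop 44, enqueue [none], visited so far: [20, 13, 39, 11, 17, 37, 44]
  queue [31] -> pop 31, enqueue [none], visited so far: [20, 13, 39, 11, 17, 37, 44, 31]
Result: [20, 13, 39, 11, 17, 37, 44, 31]


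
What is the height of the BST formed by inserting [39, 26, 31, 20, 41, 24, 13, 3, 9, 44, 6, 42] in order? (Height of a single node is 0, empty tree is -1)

Insertion order: [39, 26, 31, 20, 41, 24, 13, 3, 9, 44, 6, 42]
Tree (level-order array): [39, 26, 41, 20, 31, None, 44, 13, 24, None, None, 42, None, 3, None, None, None, None, None, None, 9, 6]
Compute height bottom-up (empty subtree = -1):
  height(6) = 1 + max(-1, -1) = 0
  height(9) = 1 + max(0, -1) = 1
  height(3) = 1 + max(-1, 1) = 2
  height(13) = 1 + max(2, -1) = 3
  height(24) = 1 + max(-1, -1) = 0
  height(20) = 1 + max(3, 0) = 4
  height(31) = 1 + max(-1, -1) = 0
  height(26) = 1 + max(4, 0) = 5
  height(42) = 1 + max(-1, -1) = 0
  height(44) = 1 + max(0, -1) = 1
  height(41) = 1 + max(-1, 1) = 2
  height(39) = 1 + max(5, 2) = 6
Height = 6


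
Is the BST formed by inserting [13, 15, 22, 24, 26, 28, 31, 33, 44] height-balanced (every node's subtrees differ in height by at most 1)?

Tree (level-order array): [13, None, 15, None, 22, None, 24, None, 26, None, 28, None, 31, None, 33, None, 44]
Definition: a tree is height-balanced if, at every node, |h(left) - h(right)| <= 1 (empty subtree has height -1).
Bottom-up per-node check:
  node 44: h_left=-1, h_right=-1, diff=0 [OK], height=0
  node 33: h_left=-1, h_right=0, diff=1 [OK], height=1
  node 31: h_left=-1, h_right=1, diff=2 [FAIL (|-1-1|=2 > 1)], height=2
  node 28: h_left=-1, h_right=2, diff=3 [FAIL (|-1-2|=3 > 1)], height=3
  node 26: h_left=-1, h_right=3, diff=4 [FAIL (|-1-3|=4 > 1)], height=4
  node 24: h_left=-1, h_right=4, diff=5 [FAIL (|-1-4|=5 > 1)], height=5
  node 22: h_left=-1, h_right=5, diff=6 [FAIL (|-1-5|=6 > 1)], height=6
  node 15: h_left=-1, h_right=6, diff=7 [FAIL (|-1-6|=7 > 1)], height=7
  node 13: h_left=-1, h_right=7, diff=8 [FAIL (|-1-7|=8 > 1)], height=8
Node 31 violates the condition: |-1 - 1| = 2 > 1.
Result: Not balanced


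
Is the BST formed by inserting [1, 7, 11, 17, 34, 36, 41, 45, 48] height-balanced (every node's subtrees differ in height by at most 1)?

Tree (level-order array): [1, None, 7, None, 11, None, 17, None, 34, None, 36, None, 41, None, 45, None, 48]
Definition: a tree is height-balanced if, at every node, |h(left) - h(right)| <= 1 (empty subtree has height -1).
Bottom-up per-node check:
  node 48: h_left=-1, h_right=-1, diff=0 [OK], height=0
  node 45: h_left=-1, h_right=0, diff=1 [OK], height=1
  node 41: h_left=-1, h_right=1, diff=2 [FAIL (|-1-1|=2 > 1)], height=2
  node 36: h_left=-1, h_right=2, diff=3 [FAIL (|-1-2|=3 > 1)], height=3
  node 34: h_left=-1, h_right=3, diff=4 [FAIL (|-1-3|=4 > 1)], height=4
  node 17: h_left=-1, h_right=4, diff=5 [FAIL (|-1-4|=5 > 1)], height=5
  node 11: h_left=-1, h_right=5, diff=6 [FAIL (|-1-5|=6 > 1)], height=6
  node 7: h_left=-1, h_right=6, diff=7 [FAIL (|-1-6|=7 > 1)], height=7
  node 1: h_left=-1, h_right=7, diff=8 [FAIL (|-1-7|=8 > 1)], height=8
Node 41 violates the condition: |-1 - 1| = 2 > 1.
Result: Not balanced


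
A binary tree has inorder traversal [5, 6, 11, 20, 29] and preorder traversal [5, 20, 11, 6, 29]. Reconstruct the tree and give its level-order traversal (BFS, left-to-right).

Inorder:  [5, 6, 11, 20, 29]
Preorder: [5, 20, 11, 6, 29]
Algorithm: preorder visits root first, so consume preorder in order;
for each root, split the current inorder slice at that value into
left-subtree inorder and right-subtree inorder, then recurse.
Recursive splits:
  root=5; inorder splits into left=[], right=[6, 11, 20, 29]
  root=20; inorder splits into left=[6, 11], right=[29]
  root=11; inorder splits into left=[6], right=[]
  root=6; inorder splits into left=[], right=[]
  root=29; inorder splits into left=[], right=[]
Reconstructed level-order: [5, 20, 11, 29, 6]


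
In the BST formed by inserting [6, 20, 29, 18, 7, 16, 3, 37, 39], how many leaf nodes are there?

Tree built from: [6, 20, 29, 18, 7, 16, 3, 37, 39]
Tree (level-order array): [6, 3, 20, None, None, 18, 29, 7, None, None, 37, None, 16, None, 39]
Rule: A leaf has 0 children.
Per-node child counts:
  node 6: 2 child(ren)
  node 3: 0 child(ren)
  node 20: 2 child(ren)
  node 18: 1 child(ren)
  node 7: 1 child(ren)
  node 16: 0 child(ren)
  node 29: 1 child(ren)
  node 37: 1 child(ren)
  node 39: 0 child(ren)
Matching nodes: [3, 16, 39]
Count of leaf nodes: 3


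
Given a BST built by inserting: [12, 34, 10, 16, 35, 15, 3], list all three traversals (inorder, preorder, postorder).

Tree insertion order: [12, 34, 10, 16, 35, 15, 3]
Tree (level-order array): [12, 10, 34, 3, None, 16, 35, None, None, 15]
Inorder (L, root, R): [3, 10, 12, 15, 16, 34, 35]
Preorder (root, L, R): [12, 10, 3, 34, 16, 15, 35]
Postorder (L, R, root): [3, 10, 15, 16, 35, 34, 12]


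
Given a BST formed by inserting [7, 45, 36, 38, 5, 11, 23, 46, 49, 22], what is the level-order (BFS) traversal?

Tree insertion order: [7, 45, 36, 38, 5, 11, 23, 46, 49, 22]
Tree (level-order array): [7, 5, 45, None, None, 36, 46, 11, 38, None, 49, None, 23, None, None, None, None, 22]
BFS from the root, enqueuing left then right child of each popped node:
  queue [7] -> pop 7, enqueue [5, 45], visited so far: [7]
  queue [5, 45] -> pop 5, enqueue [none], visited so far: [7, 5]
  queue [45] -> pop 45, enqueue [36, 46], visited so far: [7, 5, 45]
  queue [36, 46] -> pop 36, enqueue [11, 38], visited so far: [7, 5, 45, 36]
  queue [46, 11, 38] -> pop 46, enqueue [49], visited so far: [7, 5, 45, 36, 46]
  queue [11, 38, 49] -> pop 11, enqueue [23], visited so far: [7, 5, 45, 36, 46, 11]
  queue [38, 49, 23] -> pop 38, enqueue [none], visited so far: [7, 5, 45, 36, 46, 11, 38]
  queue [49, 23] -> pop 49, enqueue [none], visited so far: [7, 5, 45, 36, 46, 11, 38, 49]
  queue [23] -> pop 23, enqueue [22], visited so far: [7, 5, 45, 36, 46, 11, 38, 49, 23]
  queue [22] -> pop 22, enqueue [none], visited so far: [7, 5, 45, 36, 46, 11, 38, 49, 23, 22]
Result: [7, 5, 45, 36, 46, 11, 38, 49, 23, 22]


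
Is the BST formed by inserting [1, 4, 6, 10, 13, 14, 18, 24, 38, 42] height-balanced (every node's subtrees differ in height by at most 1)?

Tree (level-order array): [1, None, 4, None, 6, None, 10, None, 13, None, 14, None, 18, None, 24, None, 38, None, 42]
Definition: a tree is height-balanced if, at every node, |h(left) - h(right)| <= 1 (empty subtree has height -1).
Bottom-up per-node check:
  node 42: h_left=-1, h_right=-1, diff=0 [OK], height=0
  node 38: h_left=-1, h_right=0, diff=1 [OK], height=1
  node 24: h_left=-1, h_right=1, diff=2 [FAIL (|-1-1|=2 > 1)], height=2
  node 18: h_left=-1, h_right=2, diff=3 [FAIL (|-1-2|=3 > 1)], height=3
  node 14: h_left=-1, h_right=3, diff=4 [FAIL (|-1-3|=4 > 1)], height=4
  node 13: h_left=-1, h_right=4, diff=5 [FAIL (|-1-4|=5 > 1)], height=5
  node 10: h_left=-1, h_right=5, diff=6 [FAIL (|-1-5|=6 > 1)], height=6
  node 6: h_left=-1, h_right=6, diff=7 [FAIL (|-1-6|=7 > 1)], height=7
  node 4: h_left=-1, h_right=7, diff=8 [FAIL (|-1-7|=8 > 1)], height=8
  node 1: h_left=-1, h_right=8, diff=9 [FAIL (|-1-8|=9 > 1)], height=9
Node 24 violates the condition: |-1 - 1| = 2 > 1.
Result: Not balanced


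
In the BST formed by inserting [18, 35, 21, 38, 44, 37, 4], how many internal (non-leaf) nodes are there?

Tree built from: [18, 35, 21, 38, 44, 37, 4]
Tree (level-order array): [18, 4, 35, None, None, 21, 38, None, None, 37, 44]
Rule: An internal node has at least one child.
Per-node child counts:
  node 18: 2 child(ren)
  node 4: 0 child(ren)
  node 35: 2 child(ren)
  node 21: 0 child(ren)
  node 38: 2 child(ren)
  node 37: 0 child(ren)
  node 44: 0 child(ren)
Matching nodes: [18, 35, 38]
Count of internal (non-leaf) nodes: 3


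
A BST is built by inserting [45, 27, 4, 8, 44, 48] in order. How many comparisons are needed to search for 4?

Search path for 4: 45 -> 27 -> 4
Found: True
Comparisons: 3


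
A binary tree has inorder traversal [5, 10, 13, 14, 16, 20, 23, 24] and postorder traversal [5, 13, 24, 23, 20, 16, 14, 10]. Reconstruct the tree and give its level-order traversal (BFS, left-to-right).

Inorder:   [5, 10, 13, 14, 16, 20, 23, 24]
Postorder: [5, 13, 24, 23, 20, 16, 14, 10]
Algorithm: postorder visits root last, so walk postorder right-to-left;
each value is the root of the current inorder slice — split it at that
value, recurse on the right subtree first, then the left.
Recursive splits:
  root=10; inorder splits into left=[5], right=[13, 14, 16, 20, 23, 24]
  root=14; inorder splits into left=[13], right=[16, 20, 23, 24]
  root=16; inorder splits into left=[], right=[20, 23, 24]
  root=20; inorder splits into left=[], right=[23, 24]
  root=23; inorder splits into left=[], right=[24]
  root=24; inorder splits into left=[], right=[]
  root=13; inorder splits into left=[], right=[]
  root=5; inorder splits into left=[], right=[]
Reconstructed level-order: [10, 5, 14, 13, 16, 20, 23, 24]


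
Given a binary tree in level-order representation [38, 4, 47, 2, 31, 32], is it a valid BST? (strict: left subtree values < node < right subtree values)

Level-order array: [38, 4, 47, 2, 31, 32]
Validate using subtree bounds (lo, hi): at each node, require lo < value < hi,
then recurse left with hi=value and right with lo=value.
Preorder trace (stopping at first violation):
  at node 38 with bounds (-inf, +inf): OK
  at node 4 with bounds (-inf, 38): OK
  at node 2 with bounds (-inf, 4): OK
  at node 31 with bounds (4, 38): OK
  at node 47 with bounds (38, +inf): OK
  at node 32 with bounds (38, 47): VIOLATION
Node 32 violates its bound: not (38 < 32 < 47).
Result: Not a valid BST


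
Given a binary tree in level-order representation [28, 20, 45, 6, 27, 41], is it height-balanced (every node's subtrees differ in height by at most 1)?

Tree (level-order array): [28, 20, 45, 6, 27, 41]
Definition: a tree is height-balanced if, at every node, |h(left) - h(right)| <= 1 (empty subtree has height -1).
Bottom-up per-node check:
  node 6: h_left=-1, h_right=-1, diff=0 [OK], height=0
  node 27: h_left=-1, h_right=-1, diff=0 [OK], height=0
  node 20: h_left=0, h_right=0, diff=0 [OK], height=1
  node 41: h_left=-1, h_right=-1, diff=0 [OK], height=0
  node 45: h_left=0, h_right=-1, diff=1 [OK], height=1
  node 28: h_left=1, h_right=1, diff=0 [OK], height=2
All nodes satisfy the balance condition.
Result: Balanced


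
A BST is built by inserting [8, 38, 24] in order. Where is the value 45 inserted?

Starting tree (level order): [8, None, 38, 24]
Insertion path: 8 -> 38
Result: insert 45 as right child of 38
Final tree (level order): [8, None, 38, 24, 45]


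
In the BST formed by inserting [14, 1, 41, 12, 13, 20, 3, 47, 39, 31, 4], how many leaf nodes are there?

Tree built from: [14, 1, 41, 12, 13, 20, 3, 47, 39, 31, 4]
Tree (level-order array): [14, 1, 41, None, 12, 20, 47, 3, 13, None, 39, None, None, None, 4, None, None, 31]
Rule: A leaf has 0 children.
Per-node child counts:
  node 14: 2 child(ren)
  node 1: 1 child(ren)
  node 12: 2 child(ren)
  node 3: 1 child(ren)
  node 4: 0 child(ren)
  node 13: 0 child(ren)
  node 41: 2 child(ren)
  node 20: 1 child(ren)
  node 39: 1 child(ren)
  node 31: 0 child(ren)
  node 47: 0 child(ren)
Matching nodes: [4, 13, 31, 47]
Count of leaf nodes: 4


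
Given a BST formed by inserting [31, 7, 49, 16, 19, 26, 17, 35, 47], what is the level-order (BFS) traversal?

Tree insertion order: [31, 7, 49, 16, 19, 26, 17, 35, 47]
Tree (level-order array): [31, 7, 49, None, 16, 35, None, None, 19, None, 47, 17, 26]
BFS from the root, enqueuing left then right child of each popped node:
  queue [31] -> pop 31, enqueue [7, 49], visited so far: [31]
  queue [7, 49] -> pop 7, enqueue [16], visited so far: [31, 7]
  queue [49, 16] -> pop 49, enqueue [35], visited so far: [31, 7, 49]
  queue [16, 35] -> pop 16, enqueue [19], visited so far: [31, 7, 49, 16]
  queue [35, 19] -> pop 35, enqueue [47], visited so far: [31, 7, 49, 16, 35]
  queue [19, 47] -> pop 19, enqueue [17, 26], visited so far: [31, 7, 49, 16, 35, 19]
  queue [47, 17, 26] -> pop 47, enqueue [none], visited so far: [31, 7, 49, 16, 35, 19, 47]
  queue [17, 26] -> pop 17, enqueue [none], visited so far: [31, 7, 49, 16, 35, 19, 47, 17]
  queue [26] -> pop 26, enqueue [none], visited so far: [31, 7, 49, 16, 35, 19, 47, 17, 26]
Result: [31, 7, 49, 16, 35, 19, 47, 17, 26]


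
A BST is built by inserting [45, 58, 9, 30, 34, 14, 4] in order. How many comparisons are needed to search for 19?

Search path for 19: 45 -> 9 -> 30 -> 14
Found: False
Comparisons: 4


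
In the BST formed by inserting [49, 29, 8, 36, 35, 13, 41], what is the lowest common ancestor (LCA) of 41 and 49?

Tree insertion order: [49, 29, 8, 36, 35, 13, 41]
Tree (level-order array): [49, 29, None, 8, 36, None, 13, 35, 41]
In a BST, the LCA of p=41, q=49 is the first node v on the
root-to-leaf path with p <= v <= q (go left if both < v, right if both > v).
Walk from root:
  at 49: 41 <= 49 <= 49, this is the LCA
LCA = 49


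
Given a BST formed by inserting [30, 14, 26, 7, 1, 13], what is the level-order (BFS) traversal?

Tree insertion order: [30, 14, 26, 7, 1, 13]
Tree (level-order array): [30, 14, None, 7, 26, 1, 13]
BFS from the root, enqueuing left then right child of each popped node:
  queue [30] -> pop 30, enqueue [14], visited so far: [30]
  queue [14] -> pop 14, enqueue [7, 26], visited so far: [30, 14]
  queue [7, 26] -> pop 7, enqueue [1, 13], visited so far: [30, 14, 7]
  queue [26, 1, 13] -> pop 26, enqueue [none], visited so far: [30, 14, 7, 26]
  queue [1, 13] -> pop 1, enqueue [none], visited so far: [30, 14, 7, 26, 1]
  queue [13] -> pop 13, enqueue [none], visited so far: [30, 14, 7, 26, 1, 13]
Result: [30, 14, 7, 26, 1, 13]


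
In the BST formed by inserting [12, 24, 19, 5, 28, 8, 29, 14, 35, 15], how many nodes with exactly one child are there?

Tree built from: [12, 24, 19, 5, 28, 8, 29, 14, 35, 15]
Tree (level-order array): [12, 5, 24, None, 8, 19, 28, None, None, 14, None, None, 29, None, 15, None, 35]
Rule: These are nodes with exactly 1 non-null child.
Per-node child counts:
  node 12: 2 child(ren)
  node 5: 1 child(ren)
  node 8: 0 child(ren)
  node 24: 2 child(ren)
  node 19: 1 child(ren)
  node 14: 1 child(ren)
  node 15: 0 child(ren)
  node 28: 1 child(ren)
  node 29: 1 child(ren)
  node 35: 0 child(ren)
Matching nodes: [5, 19, 14, 28, 29]
Count of nodes with exactly one child: 5


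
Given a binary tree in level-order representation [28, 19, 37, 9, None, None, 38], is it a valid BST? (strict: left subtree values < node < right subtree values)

Level-order array: [28, 19, 37, 9, None, None, 38]
Validate using subtree bounds (lo, hi): at each node, require lo < value < hi,
then recurse left with hi=value and right with lo=value.
Preorder trace (stopping at first violation):
  at node 28 with bounds (-inf, +inf): OK
  at node 19 with bounds (-inf, 28): OK
  at node 9 with bounds (-inf, 19): OK
  at node 37 with bounds (28, +inf): OK
  at node 38 with bounds (37, +inf): OK
No violation found at any node.
Result: Valid BST


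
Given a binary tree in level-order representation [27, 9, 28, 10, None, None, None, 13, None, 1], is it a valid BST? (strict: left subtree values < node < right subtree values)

Level-order array: [27, 9, 28, 10, None, None, None, 13, None, 1]
Validate using subtree bounds (lo, hi): at each node, require lo < value < hi,
then recurse left with hi=value and right with lo=value.
Preorder trace (stopping at first violation):
  at node 27 with bounds (-inf, +inf): OK
  at node 9 with bounds (-inf, 27): OK
  at node 10 with bounds (-inf, 9): VIOLATION
Node 10 violates its bound: not (-inf < 10 < 9).
Result: Not a valid BST


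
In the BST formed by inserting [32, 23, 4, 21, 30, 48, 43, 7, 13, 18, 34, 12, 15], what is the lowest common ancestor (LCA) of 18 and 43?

Tree insertion order: [32, 23, 4, 21, 30, 48, 43, 7, 13, 18, 34, 12, 15]
Tree (level-order array): [32, 23, 48, 4, 30, 43, None, None, 21, None, None, 34, None, 7, None, None, None, None, 13, 12, 18, None, None, 15]
In a BST, the LCA of p=18, q=43 is the first node v on the
root-to-leaf path with p <= v <= q (go left if both < v, right if both > v).
Walk from root:
  at 32: 18 <= 32 <= 43, this is the LCA
LCA = 32


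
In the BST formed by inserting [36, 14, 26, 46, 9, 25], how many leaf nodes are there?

Tree built from: [36, 14, 26, 46, 9, 25]
Tree (level-order array): [36, 14, 46, 9, 26, None, None, None, None, 25]
Rule: A leaf has 0 children.
Per-node child counts:
  node 36: 2 child(ren)
  node 14: 2 child(ren)
  node 9: 0 child(ren)
  node 26: 1 child(ren)
  node 25: 0 child(ren)
  node 46: 0 child(ren)
Matching nodes: [9, 25, 46]
Count of leaf nodes: 3


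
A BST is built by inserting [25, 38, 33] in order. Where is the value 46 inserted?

Starting tree (level order): [25, None, 38, 33]
Insertion path: 25 -> 38
Result: insert 46 as right child of 38
Final tree (level order): [25, None, 38, 33, 46]


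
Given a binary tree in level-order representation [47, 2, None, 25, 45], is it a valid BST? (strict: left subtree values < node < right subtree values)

Level-order array: [47, 2, None, 25, 45]
Validate using subtree bounds (lo, hi): at each node, require lo < value < hi,
then recurse left with hi=value and right with lo=value.
Preorder trace (stopping at first violation):
  at node 47 with bounds (-inf, +inf): OK
  at node 2 with bounds (-inf, 47): OK
  at node 25 with bounds (-inf, 2): VIOLATION
Node 25 violates its bound: not (-inf < 25 < 2).
Result: Not a valid BST


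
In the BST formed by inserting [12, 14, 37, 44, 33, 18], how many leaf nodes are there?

Tree built from: [12, 14, 37, 44, 33, 18]
Tree (level-order array): [12, None, 14, None, 37, 33, 44, 18]
Rule: A leaf has 0 children.
Per-node child counts:
  node 12: 1 child(ren)
  node 14: 1 child(ren)
  node 37: 2 child(ren)
  node 33: 1 child(ren)
  node 18: 0 child(ren)
  node 44: 0 child(ren)
Matching nodes: [18, 44]
Count of leaf nodes: 2


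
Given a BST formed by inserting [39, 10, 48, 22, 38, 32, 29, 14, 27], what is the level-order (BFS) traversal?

Tree insertion order: [39, 10, 48, 22, 38, 32, 29, 14, 27]
Tree (level-order array): [39, 10, 48, None, 22, None, None, 14, 38, None, None, 32, None, 29, None, 27]
BFS from the root, enqueuing left then right child of each popped node:
  queue [39] -> pop 39, enqueue [10, 48], visited so far: [39]
  queue [10, 48] -> pop 10, enqueue [22], visited so far: [39, 10]
  queue [48, 22] -> pop 48, enqueue [none], visited so far: [39, 10, 48]
  queue [22] -> pop 22, enqueue [14, 38], visited so far: [39, 10, 48, 22]
  queue [14, 38] -> pop 14, enqueue [none], visited so far: [39, 10, 48, 22, 14]
  queue [38] -> pop 38, enqueue [32], visited so far: [39, 10, 48, 22, 14, 38]
  queue [32] -> pop 32, enqueue [29], visited so far: [39, 10, 48, 22, 14, 38, 32]
  queue [29] -> pop 29, enqueue [27], visited so far: [39, 10, 48, 22, 14, 38, 32, 29]
  queue [27] -> pop 27, enqueue [none], visited so far: [39, 10, 48, 22, 14, 38, 32, 29, 27]
Result: [39, 10, 48, 22, 14, 38, 32, 29, 27]


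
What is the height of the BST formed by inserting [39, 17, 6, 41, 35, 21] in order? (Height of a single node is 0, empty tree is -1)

Insertion order: [39, 17, 6, 41, 35, 21]
Tree (level-order array): [39, 17, 41, 6, 35, None, None, None, None, 21]
Compute height bottom-up (empty subtree = -1):
  height(6) = 1 + max(-1, -1) = 0
  height(21) = 1 + max(-1, -1) = 0
  height(35) = 1 + max(0, -1) = 1
  height(17) = 1 + max(0, 1) = 2
  height(41) = 1 + max(-1, -1) = 0
  height(39) = 1 + max(2, 0) = 3
Height = 3


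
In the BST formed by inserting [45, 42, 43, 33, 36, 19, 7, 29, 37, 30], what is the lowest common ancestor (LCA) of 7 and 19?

Tree insertion order: [45, 42, 43, 33, 36, 19, 7, 29, 37, 30]
Tree (level-order array): [45, 42, None, 33, 43, 19, 36, None, None, 7, 29, None, 37, None, None, None, 30]
In a BST, the LCA of p=7, q=19 is the first node v on the
root-to-leaf path with p <= v <= q (go left if both < v, right if both > v).
Walk from root:
  at 45: both 7 and 19 < 45, go left
  at 42: both 7 and 19 < 42, go left
  at 33: both 7 and 19 < 33, go left
  at 19: 7 <= 19 <= 19, this is the LCA
LCA = 19


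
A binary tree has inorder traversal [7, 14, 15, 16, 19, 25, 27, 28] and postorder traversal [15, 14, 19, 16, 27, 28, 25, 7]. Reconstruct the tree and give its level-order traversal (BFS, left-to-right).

Inorder:   [7, 14, 15, 16, 19, 25, 27, 28]
Postorder: [15, 14, 19, 16, 27, 28, 25, 7]
Algorithm: postorder visits root last, so walk postorder right-to-left;
each value is the root of the current inorder slice — split it at that
value, recurse on the right subtree first, then the left.
Recursive splits:
  root=7; inorder splits into left=[], right=[14, 15, 16, 19, 25, 27, 28]
  root=25; inorder splits into left=[14, 15, 16, 19], right=[27, 28]
  root=28; inorder splits into left=[27], right=[]
  root=27; inorder splits into left=[], right=[]
  root=16; inorder splits into left=[14, 15], right=[19]
  root=19; inorder splits into left=[], right=[]
  root=14; inorder splits into left=[], right=[15]
  root=15; inorder splits into left=[], right=[]
Reconstructed level-order: [7, 25, 16, 28, 14, 19, 27, 15]


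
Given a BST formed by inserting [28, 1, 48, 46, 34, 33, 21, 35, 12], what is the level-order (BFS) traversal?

Tree insertion order: [28, 1, 48, 46, 34, 33, 21, 35, 12]
Tree (level-order array): [28, 1, 48, None, 21, 46, None, 12, None, 34, None, None, None, 33, 35]
BFS from the root, enqueuing left then right child of each popped node:
  queue [28] -> pop 28, enqueue [1, 48], visited so far: [28]
  queue [1, 48] -> pop 1, enqueue [21], visited so far: [28, 1]
  queue [48, 21] -> pop 48, enqueue [46], visited so far: [28, 1, 48]
  queue [21, 46] -> pop 21, enqueue [12], visited so far: [28, 1, 48, 21]
  queue [46, 12] -> pop 46, enqueue [34], visited so far: [28, 1, 48, 21, 46]
  queue [12, 34] -> pop 12, enqueue [none], visited so far: [28, 1, 48, 21, 46, 12]
  queue [34] -> pop 34, enqueue [33, 35], visited so far: [28, 1, 48, 21, 46, 12, 34]
  queue [33, 35] -> pop 33, enqueue [none], visited so far: [28, 1, 48, 21, 46, 12, 34, 33]
  queue [35] -> pop 35, enqueue [none], visited so far: [28, 1, 48, 21, 46, 12, 34, 33, 35]
Result: [28, 1, 48, 21, 46, 12, 34, 33, 35]


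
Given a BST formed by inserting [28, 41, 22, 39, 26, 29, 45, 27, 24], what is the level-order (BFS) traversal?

Tree insertion order: [28, 41, 22, 39, 26, 29, 45, 27, 24]
Tree (level-order array): [28, 22, 41, None, 26, 39, 45, 24, 27, 29]
BFS from the root, enqueuing left then right child of each popped node:
  queue [28] -> pop 28, enqueue [22, 41], visited so far: [28]
  queue [22, 41] -> pop 22, enqueue [26], visited so far: [28, 22]
  queue [41, 26] -> pop 41, enqueue [39, 45], visited so far: [28, 22, 41]
  queue [26, 39, 45] -> pop 26, enqueue [24, 27], visited so far: [28, 22, 41, 26]
  queue [39, 45, 24, 27] -> pop 39, enqueue [29], visited so far: [28, 22, 41, 26, 39]
  queue [45, 24, 27, 29] -> pop 45, enqueue [none], visited so far: [28, 22, 41, 26, 39, 45]
  queue [24, 27, 29] -> pop 24, enqueue [none], visited so far: [28, 22, 41, 26, 39, 45, 24]
  queue [27, 29] -> pop 27, enqueue [none], visited so far: [28, 22, 41, 26, 39, 45, 24, 27]
  queue [29] -> pop 29, enqueue [none], visited so far: [28, 22, 41, 26, 39, 45, 24, 27, 29]
Result: [28, 22, 41, 26, 39, 45, 24, 27, 29]


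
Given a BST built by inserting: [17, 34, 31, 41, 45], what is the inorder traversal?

Tree insertion order: [17, 34, 31, 41, 45]
Tree (level-order array): [17, None, 34, 31, 41, None, None, None, 45]
Inorder traversal: [17, 31, 34, 41, 45]


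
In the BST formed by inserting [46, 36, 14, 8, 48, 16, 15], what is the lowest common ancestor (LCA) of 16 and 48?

Tree insertion order: [46, 36, 14, 8, 48, 16, 15]
Tree (level-order array): [46, 36, 48, 14, None, None, None, 8, 16, None, None, 15]
In a BST, the LCA of p=16, q=48 is the first node v on the
root-to-leaf path with p <= v <= q (go left if both < v, right if both > v).
Walk from root:
  at 46: 16 <= 46 <= 48, this is the LCA
LCA = 46


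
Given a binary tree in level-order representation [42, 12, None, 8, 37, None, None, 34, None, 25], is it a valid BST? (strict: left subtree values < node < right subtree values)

Level-order array: [42, 12, None, 8, 37, None, None, 34, None, 25]
Validate using subtree bounds (lo, hi): at each node, require lo < value < hi,
then recurse left with hi=value and right with lo=value.
Preorder trace (stopping at first violation):
  at node 42 with bounds (-inf, +inf): OK
  at node 12 with bounds (-inf, 42): OK
  at node 8 with bounds (-inf, 12): OK
  at node 37 with bounds (12, 42): OK
  at node 34 with bounds (12, 37): OK
  at node 25 with bounds (12, 34): OK
No violation found at any node.
Result: Valid BST


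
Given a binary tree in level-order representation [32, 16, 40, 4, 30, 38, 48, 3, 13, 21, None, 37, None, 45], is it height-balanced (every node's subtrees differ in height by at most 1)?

Tree (level-order array): [32, 16, 40, 4, 30, 38, 48, 3, 13, 21, None, 37, None, 45]
Definition: a tree is height-balanced if, at every node, |h(left) - h(right)| <= 1 (empty subtree has height -1).
Bottom-up per-node check:
  node 3: h_left=-1, h_right=-1, diff=0 [OK], height=0
  node 13: h_left=-1, h_right=-1, diff=0 [OK], height=0
  node 4: h_left=0, h_right=0, diff=0 [OK], height=1
  node 21: h_left=-1, h_right=-1, diff=0 [OK], height=0
  node 30: h_left=0, h_right=-1, diff=1 [OK], height=1
  node 16: h_left=1, h_right=1, diff=0 [OK], height=2
  node 37: h_left=-1, h_right=-1, diff=0 [OK], height=0
  node 38: h_left=0, h_right=-1, diff=1 [OK], height=1
  node 45: h_left=-1, h_right=-1, diff=0 [OK], height=0
  node 48: h_left=0, h_right=-1, diff=1 [OK], height=1
  node 40: h_left=1, h_right=1, diff=0 [OK], height=2
  node 32: h_left=2, h_right=2, diff=0 [OK], height=3
All nodes satisfy the balance condition.
Result: Balanced


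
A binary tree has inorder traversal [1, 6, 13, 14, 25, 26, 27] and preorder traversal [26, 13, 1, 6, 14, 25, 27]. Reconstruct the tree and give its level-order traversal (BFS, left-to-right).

Inorder:  [1, 6, 13, 14, 25, 26, 27]
Preorder: [26, 13, 1, 6, 14, 25, 27]
Algorithm: preorder visits root first, so consume preorder in order;
for each root, split the current inorder slice at that value into
left-subtree inorder and right-subtree inorder, then recurse.
Recursive splits:
  root=26; inorder splits into left=[1, 6, 13, 14, 25], right=[27]
  root=13; inorder splits into left=[1, 6], right=[14, 25]
  root=1; inorder splits into left=[], right=[6]
  root=6; inorder splits into left=[], right=[]
  root=14; inorder splits into left=[], right=[25]
  root=25; inorder splits into left=[], right=[]
  root=27; inorder splits into left=[], right=[]
Reconstructed level-order: [26, 13, 27, 1, 14, 6, 25]


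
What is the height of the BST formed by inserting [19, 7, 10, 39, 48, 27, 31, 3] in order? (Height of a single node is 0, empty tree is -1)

Insertion order: [19, 7, 10, 39, 48, 27, 31, 3]
Tree (level-order array): [19, 7, 39, 3, 10, 27, 48, None, None, None, None, None, 31]
Compute height bottom-up (empty subtree = -1):
  height(3) = 1 + max(-1, -1) = 0
  height(10) = 1 + max(-1, -1) = 0
  height(7) = 1 + max(0, 0) = 1
  height(31) = 1 + max(-1, -1) = 0
  height(27) = 1 + max(-1, 0) = 1
  height(48) = 1 + max(-1, -1) = 0
  height(39) = 1 + max(1, 0) = 2
  height(19) = 1 + max(1, 2) = 3
Height = 3


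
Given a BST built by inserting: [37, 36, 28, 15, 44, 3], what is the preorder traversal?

Tree insertion order: [37, 36, 28, 15, 44, 3]
Tree (level-order array): [37, 36, 44, 28, None, None, None, 15, None, 3]
Preorder traversal: [37, 36, 28, 15, 3, 44]


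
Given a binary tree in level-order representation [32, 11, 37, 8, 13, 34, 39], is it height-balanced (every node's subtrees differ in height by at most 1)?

Tree (level-order array): [32, 11, 37, 8, 13, 34, 39]
Definition: a tree is height-balanced if, at every node, |h(left) - h(right)| <= 1 (empty subtree has height -1).
Bottom-up per-node check:
  node 8: h_left=-1, h_right=-1, diff=0 [OK], height=0
  node 13: h_left=-1, h_right=-1, diff=0 [OK], height=0
  node 11: h_left=0, h_right=0, diff=0 [OK], height=1
  node 34: h_left=-1, h_right=-1, diff=0 [OK], height=0
  node 39: h_left=-1, h_right=-1, diff=0 [OK], height=0
  node 37: h_left=0, h_right=0, diff=0 [OK], height=1
  node 32: h_left=1, h_right=1, diff=0 [OK], height=2
All nodes satisfy the balance condition.
Result: Balanced


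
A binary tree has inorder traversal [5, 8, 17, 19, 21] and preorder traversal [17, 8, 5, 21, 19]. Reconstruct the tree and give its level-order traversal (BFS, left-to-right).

Inorder:  [5, 8, 17, 19, 21]
Preorder: [17, 8, 5, 21, 19]
Algorithm: preorder visits root first, so consume preorder in order;
for each root, split the current inorder slice at that value into
left-subtree inorder and right-subtree inorder, then recurse.
Recursive splits:
  root=17; inorder splits into left=[5, 8], right=[19, 21]
  root=8; inorder splits into left=[5], right=[]
  root=5; inorder splits into left=[], right=[]
  root=21; inorder splits into left=[19], right=[]
  root=19; inorder splits into left=[], right=[]
Reconstructed level-order: [17, 8, 21, 5, 19]


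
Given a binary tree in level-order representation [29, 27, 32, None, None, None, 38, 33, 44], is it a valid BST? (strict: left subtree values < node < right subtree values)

Level-order array: [29, 27, 32, None, None, None, 38, 33, 44]
Validate using subtree bounds (lo, hi): at each node, require lo < value < hi,
then recurse left with hi=value and right with lo=value.
Preorder trace (stopping at first violation):
  at node 29 with bounds (-inf, +inf): OK
  at node 27 with bounds (-inf, 29): OK
  at node 32 with bounds (29, +inf): OK
  at node 38 with bounds (32, +inf): OK
  at node 33 with bounds (32, 38): OK
  at node 44 with bounds (38, +inf): OK
No violation found at any node.
Result: Valid BST


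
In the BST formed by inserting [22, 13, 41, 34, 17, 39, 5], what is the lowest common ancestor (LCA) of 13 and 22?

Tree insertion order: [22, 13, 41, 34, 17, 39, 5]
Tree (level-order array): [22, 13, 41, 5, 17, 34, None, None, None, None, None, None, 39]
In a BST, the LCA of p=13, q=22 is the first node v on the
root-to-leaf path with p <= v <= q (go left if both < v, right if both > v).
Walk from root:
  at 22: 13 <= 22 <= 22, this is the LCA
LCA = 22


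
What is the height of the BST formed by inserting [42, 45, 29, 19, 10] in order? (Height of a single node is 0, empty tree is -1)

Insertion order: [42, 45, 29, 19, 10]
Tree (level-order array): [42, 29, 45, 19, None, None, None, 10]
Compute height bottom-up (empty subtree = -1):
  height(10) = 1 + max(-1, -1) = 0
  height(19) = 1 + max(0, -1) = 1
  height(29) = 1 + max(1, -1) = 2
  height(45) = 1 + max(-1, -1) = 0
  height(42) = 1 + max(2, 0) = 3
Height = 3


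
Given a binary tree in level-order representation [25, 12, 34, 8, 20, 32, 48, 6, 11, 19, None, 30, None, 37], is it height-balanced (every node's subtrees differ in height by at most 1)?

Tree (level-order array): [25, 12, 34, 8, 20, 32, 48, 6, 11, 19, None, 30, None, 37]
Definition: a tree is height-balanced if, at every node, |h(left) - h(right)| <= 1 (empty subtree has height -1).
Bottom-up per-node check:
  node 6: h_left=-1, h_right=-1, diff=0 [OK], height=0
  node 11: h_left=-1, h_right=-1, diff=0 [OK], height=0
  node 8: h_left=0, h_right=0, diff=0 [OK], height=1
  node 19: h_left=-1, h_right=-1, diff=0 [OK], height=0
  node 20: h_left=0, h_right=-1, diff=1 [OK], height=1
  node 12: h_left=1, h_right=1, diff=0 [OK], height=2
  node 30: h_left=-1, h_right=-1, diff=0 [OK], height=0
  node 32: h_left=0, h_right=-1, diff=1 [OK], height=1
  node 37: h_left=-1, h_right=-1, diff=0 [OK], height=0
  node 48: h_left=0, h_right=-1, diff=1 [OK], height=1
  node 34: h_left=1, h_right=1, diff=0 [OK], height=2
  node 25: h_left=2, h_right=2, diff=0 [OK], height=3
All nodes satisfy the balance condition.
Result: Balanced


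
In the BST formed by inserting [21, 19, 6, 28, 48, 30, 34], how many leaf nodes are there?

Tree built from: [21, 19, 6, 28, 48, 30, 34]
Tree (level-order array): [21, 19, 28, 6, None, None, 48, None, None, 30, None, None, 34]
Rule: A leaf has 0 children.
Per-node child counts:
  node 21: 2 child(ren)
  node 19: 1 child(ren)
  node 6: 0 child(ren)
  node 28: 1 child(ren)
  node 48: 1 child(ren)
  node 30: 1 child(ren)
  node 34: 0 child(ren)
Matching nodes: [6, 34]
Count of leaf nodes: 2


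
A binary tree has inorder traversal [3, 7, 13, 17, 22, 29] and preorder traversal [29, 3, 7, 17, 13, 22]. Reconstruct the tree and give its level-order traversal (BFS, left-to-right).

Inorder:  [3, 7, 13, 17, 22, 29]
Preorder: [29, 3, 7, 17, 13, 22]
Algorithm: preorder visits root first, so consume preorder in order;
for each root, split the current inorder slice at that value into
left-subtree inorder and right-subtree inorder, then recurse.
Recursive splits:
  root=29; inorder splits into left=[3, 7, 13, 17, 22], right=[]
  root=3; inorder splits into left=[], right=[7, 13, 17, 22]
  root=7; inorder splits into left=[], right=[13, 17, 22]
  root=17; inorder splits into left=[13], right=[22]
  root=13; inorder splits into left=[], right=[]
  root=22; inorder splits into left=[], right=[]
Reconstructed level-order: [29, 3, 7, 17, 13, 22]


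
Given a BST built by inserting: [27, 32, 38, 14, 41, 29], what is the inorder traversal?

Tree insertion order: [27, 32, 38, 14, 41, 29]
Tree (level-order array): [27, 14, 32, None, None, 29, 38, None, None, None, 41]
Inorder traversal: [14, 27, 29, 32, 38, 41]
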